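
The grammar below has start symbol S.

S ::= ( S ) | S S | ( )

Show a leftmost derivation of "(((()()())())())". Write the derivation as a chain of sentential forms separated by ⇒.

S ⇒ (S)   [S ::= ( S )]
(S) ⇒ (SS)   [S ::= S S]
(SS) ⇒ ((S)S)   [S ::= ( S )]
((S)S) ⇒ ((SS)S)   [S ::= S S]
((SS)S) ⇒ (((S)S)S)   [S ::= ( S )]
(((S)S)S) ⇒ (((SS)S)S)   [S ::= S S]
(((SS)S)S) ⇒ (((SSS)S)S)   [S ::= S S]
(((SSS)S)S) ⇒ (((()SS)S)S)   [S ::= ( )]
(((()SS)S)S) ⇒ (((()()S)S)S)   [S ::= ( )]
(((()()S)S)S) ⇒ (((()()())S)S)   [S ::= ( )]
(((()()())S)S) ⇒ (((()()())())S)   [S ::= ( )]
(((()()())())S) ⇒ (((()()())())())   [S ::= ( )]

S⇒(S)⇒(SS)⇒((S)S)⇒((SS)S)⇒(((S)S)S)⇒(((SS)S)S)⇒(((SSS)S)S)⇒(((()SS)S)S)⇒(((()()S)S)S)⇒(((()()())S)S)⇒(((()()())())S)⇒(((()()())())())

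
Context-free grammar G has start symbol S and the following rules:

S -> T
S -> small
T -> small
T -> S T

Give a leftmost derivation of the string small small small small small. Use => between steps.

S => T => S T => small T => small S T => small T T => small S T T => small T T T => small S T T T => small small T T T => small small small T T => small small small small T => small small small small small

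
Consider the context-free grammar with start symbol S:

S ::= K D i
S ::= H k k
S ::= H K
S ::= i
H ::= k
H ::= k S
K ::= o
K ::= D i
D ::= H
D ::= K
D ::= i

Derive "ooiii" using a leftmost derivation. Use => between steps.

S => KDi => oDi => oKi => oDii => oKii => oDiii => oKiii => ooiii

S => KDi   [S ::= K D i]
KDi => oDi   [K ::= o]
oDi => oKi   [D ::= K]
oKi => oDii   [K ::= D i]
oDii => oKii   [D ::= K]
oKii => oDiii   [K ::= D i]
oDiii => oKiii   [D ::= K]
oKiii => ooiii   [K ::= o]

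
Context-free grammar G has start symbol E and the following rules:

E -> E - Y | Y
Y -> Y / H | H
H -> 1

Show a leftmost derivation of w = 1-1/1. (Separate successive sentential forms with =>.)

E => E-Y   [E -> E - Y]
E-Y => Y-Y   [E -> Y]
Y-Y => H-Y   [Y -> H]
H-Y => 1-Y   [H -> 1]
1-Y => 1-Y/H   [Y -> Y / H]
1-Y/H => 1-H/H   [Y -> H]
1-H/H => 1-1/H   [H -> 1]
1-1/H => 1-1/1   [H -> 1]

E=>E-Y=>Y-Y=>H-Y=>1-Y=>1-Y/H=>1-H/H=>1-1/H=>1-1/1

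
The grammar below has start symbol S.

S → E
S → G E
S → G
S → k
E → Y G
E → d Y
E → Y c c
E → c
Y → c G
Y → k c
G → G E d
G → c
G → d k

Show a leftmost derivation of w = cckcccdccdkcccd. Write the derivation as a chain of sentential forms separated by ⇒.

S⇒E⇒YG⇒cGG⇒cGEdG⇒ccEdG⇒ccYccdG⇒cckcccdG⇒cckcccdGEd⇒cckcccdGEdEd⇒cckcccdcEdEd⇒cckcccdccdEd⇒cckcccdccdYccd⇒cckcccdccdkcccd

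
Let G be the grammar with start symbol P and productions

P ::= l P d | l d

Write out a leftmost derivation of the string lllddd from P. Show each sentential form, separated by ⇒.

P ⇒ lPd ⇒ llPdd ⇒ lllddd

P ⇒ lPd   [P ::= l P d]
lPd ⇒ llPdd   [P ::= l P d]
llPdd ⇒ lllddd   [P ::= l d]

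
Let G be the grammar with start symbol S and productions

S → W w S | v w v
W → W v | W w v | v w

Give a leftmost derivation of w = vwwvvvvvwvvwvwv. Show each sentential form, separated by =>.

S => WwS => WvwS => WwvvwS => WvwvvwS => WvvwvvwS => WvvvwvvwS => WvvvvwvvwS => WwvvvvvwvvwS => vwwvvvvvwvvwS => vwwvvvvvwvvwvwv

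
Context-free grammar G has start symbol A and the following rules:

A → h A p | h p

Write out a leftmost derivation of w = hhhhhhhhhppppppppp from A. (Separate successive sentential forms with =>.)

A => hAp   [A → h A p]
hAp => hhApp   [A → h A p]
hhApp => hhhAppp   [A → h A p]
hhhAppp => hhhhApppp   [A → h A p]
hhhhApppp => hhhhhAppppp   [A → h A p]
hhhhhAppppp => hhhhhhApppppp   [A → h A p]
hhhhhhApppppp => hhhhhhhAppppppp   [A → h A p]
hhhhhhhAppppppp => hhhhhhhhApppppppp   [A → h A p]
hhhhhhhhApppppppp => hhhhhhhhhppppppppp   [A → h p]

A => hAp => hhApp => hhhAppp => hhhhApppp => hhhhhAppppp => hhhhhhApppppp => hhhhhhhAppppppp => hhhhhhhhApppppppp => hhhhhhhhhppppppppp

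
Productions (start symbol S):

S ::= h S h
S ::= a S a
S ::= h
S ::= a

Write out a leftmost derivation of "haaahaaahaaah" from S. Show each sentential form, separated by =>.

S => hSh => haSah => haaSaah => haaaSaaah => haaahShaaah => haaahaSahaaah => haaahaaahaaah

S => hSh   [S ::= h S h]
hSh => haSah   [S ::= a S a]
haSah => haaSaah   [S ::= a S a]
haaSaah => haaaSaaah   [S ::= a S a]
haaaSaaah => haaahShaaah   [S ::= h S h]
haaahShaaah => haaahaSahaaah   [S ::= a S a]
haaahaSahaaah => haaahaaahaaah   [S ::= a]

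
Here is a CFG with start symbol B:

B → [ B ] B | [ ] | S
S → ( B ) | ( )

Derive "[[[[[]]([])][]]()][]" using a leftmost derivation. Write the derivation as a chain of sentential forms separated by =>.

B=>[B]B=>[[B]B]B=>[[[B]B]B]B=>[[[[B]B]B]B]B=>[[[[[]]B]B]B]B=>[[[[[]]S]B]B]B=>[[[[[]](B)]B]B]B=>[[[[[]]([])]B]B]B=>[[[[[]]([])][]]B]B=>[[[[[]]([])][]]S]B=>[[[[[]]([])][]]()]B=>[[[[[]]([])][]]()][]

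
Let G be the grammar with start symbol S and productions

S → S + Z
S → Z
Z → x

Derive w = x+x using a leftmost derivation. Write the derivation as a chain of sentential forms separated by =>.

S=>S+Z=>Z+Z=>x+Z=>x+x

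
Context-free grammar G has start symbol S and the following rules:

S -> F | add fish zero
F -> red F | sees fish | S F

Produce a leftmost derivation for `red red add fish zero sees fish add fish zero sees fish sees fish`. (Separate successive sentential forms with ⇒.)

S ⇒ F   [S -> F]
F ⇒ red F   [F -> red F]
red F ⇒ red red F   [F -> red F]
red red F ⇒ red red S F   [F -> S F]
red red S F ⇒ red red F F   [S -> F]
red red F F ⇒ red red S F F   [F -> S F]
red red S F F ⇒ red red add fish zero F F   [S -> add fish zero]
red red add fish zero F F ⇒ red red add fish zero S F F   [F -> S F]
red red add fish zero S F F ⇒ red red add fish zero F F F   [S -> F]
red red add fish zero F F F ⇒ red red add fish zero sees fish F F   [F -> sees fish]
red red add fish zero sees fish F F ⇒ red red add fish zero sees fish S F F   [F -> S F]
red red add fish zero sees fish S F F ⇒ red red add fish zero sees fish add fish zero F F   [S -> add fish zero]
red red add fish zero sees fish add fish zero F F ⇒ red red add fish zero sees fish add fish zero sees fish F   [F -> sees fish]
red red add fish zero sees fish add fish zero sees fish F ⇒ red red add fish zero sees fish add fish zero sees fish sees fish   [F -> sees fish]

S ⇒ F ⇒ red F ⇒ red red F ⇒ red red S F ⇒ red red F F ⇒ red red S F F ⇒ red red add fish zero F F ⇒ red red add fish zero S F F ⇒ red red add fish zero F F F ⇒ red red add fish zero sees fish F F ⇒ red red add fish zero sees fish S F F ⇒ red red add fish zero sees fish add fish zero F F ⇒ red red add fish zero sees fish add fish zero sees fish F ⇒ red red add fish zero sees fish add fish zero sees fish sees fish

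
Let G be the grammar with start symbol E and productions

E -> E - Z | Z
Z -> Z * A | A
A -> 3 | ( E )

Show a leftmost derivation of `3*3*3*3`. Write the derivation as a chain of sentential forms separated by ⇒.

E ⇒ Z ⇒ Z*A ⇒ Z*A*A ⇒ Z*A*A*A ⇒ A*A*A*A ⇒ 3*A*A*A ⇒ 3*3*A*A ⇒ 3*3*3*A ⇒ 3*3*3*3

E ⇒ Z   [E -> Z]
Z ⇒ Z*A   [Z -> Z * A]
Z*A ⇒ Z*A*A   [Z -> Z * A]
Z*A*A ⇒ Z*A*A*A   [Z -> Z * A]
Z*A*A*A ⇒ A*A*A*A   [Z -> A]
A*A*A*A ⇒ 3*A*A*A   [A -> 3]
3*A*A*A ⇒ 3*3*A*A   [A -> 3]
3*3*A*A ⇒ 3*3*3*A   [A -> 3]
3*3*3*A ⇒ 3*3*3*3   [A -> 3]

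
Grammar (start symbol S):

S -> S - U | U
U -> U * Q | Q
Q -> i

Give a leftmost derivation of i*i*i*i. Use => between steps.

S => U => U*Q => U*Q*Q => U*Q*Q*Q => Q*Q*Q*Q => i*Q*Q*Q => i*i*Q*Q => i*i*i*Q => i*i*i*i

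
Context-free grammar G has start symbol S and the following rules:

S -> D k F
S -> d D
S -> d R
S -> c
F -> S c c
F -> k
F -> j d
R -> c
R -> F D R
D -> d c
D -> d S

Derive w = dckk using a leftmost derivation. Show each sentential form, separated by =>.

S => DkF => dSkF => dckF => dckk

S => DkF   [S -> D k F]
DkF => dSkF   [D -> d S]
dSkF => dckF   [S -> c]
dckF => dckk   [F -> k]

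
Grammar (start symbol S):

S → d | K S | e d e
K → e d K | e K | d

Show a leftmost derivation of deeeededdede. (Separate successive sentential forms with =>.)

S => KS => dS => dKS => deKS => deeKS => deeeKS => deeeedKS => deeeededKS => deeeededdS => deeeededdede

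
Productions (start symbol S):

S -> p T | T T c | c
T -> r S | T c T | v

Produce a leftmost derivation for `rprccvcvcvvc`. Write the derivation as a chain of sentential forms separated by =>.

S => TTc   [S -> T T c]
TTc => TcTTc   [T -> T c T]
TcTTc => rScTTc   [T -> r S]
rScTTc => rpTcTTc   [S -> p T]
rpTcTTc => rpTcTcTTc   [T -> T c T]
rpTcTcTTc => rprScTcTTc   [T -> r S]
rprScTcTTc => rprccTcTTc   [S -> c]
rprccTcTTc => rprccvcTTc   [T -> v]
rprccvcTTc => rprccvcTcTTc   [T -> T c T]
rprccvcTcTTc => rprccvcvcTTc   [T -> v]
rprccvcvcTTc => rprccvcvcvTc   [T -> v]
rprccvcvcvTc => rprccvcvcvvc   [T -> v]

S=>TTc=>TcTTc=>rScTTc=>rpTcTTc=>rpTcTcTTc=>rprScTcTTc=>rprccTcTTc=>rprccvcTTc=>rprccvcTcTTc=>rprccvcvcTTc=>rprccvcvcvTc=>rprccvcvcvvc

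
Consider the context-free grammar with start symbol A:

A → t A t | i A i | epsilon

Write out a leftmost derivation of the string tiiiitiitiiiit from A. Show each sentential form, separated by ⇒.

A ⇒ tAt   [A → t A t]
tAt ⇒ tiAit   [A → i A i]
tiAit ⇒ tiiAiit   [A → i A i]
tiiAiit ⇒ tiiiAiiit   [A → i A i]
tiiiAiiit ⇒ tiiiiAiiiit   [A → i A i]
tiiiiAiiiit ⇒ tiiiitAtiiiit   [A → t A t]
tiiiitAtiiiit ⇒ tiiiitiAitiiiit   [A → i A i]
tiiiitiAitiiiit ⇒ tiiiitiitiiiit   [A → epsilon]

A ⇒ tAt ⇒ tiAit ⇒ tiiAiit ⇒ tiiiAiiit ⇒ tiiiiAiiiit ⇒ tiiiitAtiiiit ⇒ tiiiitiAitiiiit ⇒ tiiiitiitiiiit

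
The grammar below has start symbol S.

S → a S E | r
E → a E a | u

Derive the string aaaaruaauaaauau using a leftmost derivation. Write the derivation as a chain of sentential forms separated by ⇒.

S⇒aSE⇒aaSEE⇒aaaSEEE⇒aaaaSEEEE⇒aaaarEEEE⇒aaaaruEEE⇒aaaaruaEaEE⇒aaaaruaaEaaEE⇒aaaaruaauaaEE⇒aaaaruaauaaaEaE⇒aaaaruaauaaauaE⇒aaaaruaauaaauau

S ⇒ aSE   [S → a S E]
aSE ⇒ aaSEE   [S → a S E]
aaSEE ⇒ aaaSEEE   [S → a S E]
aaaSEEE ⇒ aaaaSEEEE   [S → a S E]
aaaaSEEEE ⇒ aaaarEEEE   [S → r]
aaaarEEEE ⇒ aaaaruEEE   [E → u]
aaaaruEEE ⇒ aaaaruaEaEE   [E → a E a]
aaaaruaEaEE ⇒ aaaaruaaEaaEE   [E → a E a]
aaaaruaaEaaEE ⇒ aaaaruaauaaEE   [E → u]
aaaaruaauaaEE ⇒ aaaaruaauaaaEaE   [E → a E a]
aaaaruaauaaaEaE ⇒ aaaaruaauaaauaE   [E → u]
aaaaruaauaaauaE ⇒ aaaaruaauaaauau   [E → u]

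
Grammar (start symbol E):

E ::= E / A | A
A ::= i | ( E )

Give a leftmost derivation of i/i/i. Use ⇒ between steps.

E ⇒ E/A   [E ::= E / A]
E/A ⇒ E/A/A   [E ::= E / A]
E/A/A ⇒ A/A/A   [E ::= A]
A/A/A ⇒ i/A/A   [A ::= i]
i/A/A ⇒ i/i/A   [A ::= i]
i/i/A ⇒ i/i/i   [A ::= i]

E⇒E/A⇒E/A/A⇒A/A/A⇒i/A/A⇒i/i/A⇒i/i/i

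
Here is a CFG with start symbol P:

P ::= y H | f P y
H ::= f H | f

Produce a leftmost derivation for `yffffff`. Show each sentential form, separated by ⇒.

P ⇒ yH   [P ::= y H]
yH ⇒ yfH   [H ::= f H]
yfH ⇒ yffH   [H ::= f H]
yffH ⇒ yfffH   [H ::= f H]
yfffH ⇒ yffffH   [H ::= f H]
yffffH ⇒ yfffffH   [H ::= f H]
yfffffH ⇒ yffffff   [H ::= f]

P⇒yH⇒yfH⇒yffH⇒yfffH⇒yffffH⇒yfffffH⇒yffffff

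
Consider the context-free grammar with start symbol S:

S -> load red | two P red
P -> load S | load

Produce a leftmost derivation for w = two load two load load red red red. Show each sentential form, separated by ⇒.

S ⇒ two P red   [S -> two P red]
two P red ⇒ two load S red   [P -> load S]
two load S red ⇒ two load two P red red   [S -> two P red]
two load two P red red ⇒ two load two load S red red   [P -> load S]
two load two load S red red ⇒ two load two load load red red red   [S -> load red]

S ⇒ two P red ⇒ two load S red ⇒ two load two P red red ⇒ two load two load S red red ⇒ two load two load load red red red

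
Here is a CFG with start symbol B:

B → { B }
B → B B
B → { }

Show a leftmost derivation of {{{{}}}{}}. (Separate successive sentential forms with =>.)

B=>{B}=>{BB}=>{{B}B}=>{{{B}}B}=>{{{{}}}B}=>{{{{}}}{}}

B => {B}   [B → { B }]
{B} => {BB}   [B → B B]
{BB} => {{B}B}   [B → { B }]
{{B}B} => {{{B}}B}   [B → { B }]
{{{B}}B} => {{{{}}}B}   [B → { }]
{{{{}}}B} => {{{{}}}{}}   [B → { }]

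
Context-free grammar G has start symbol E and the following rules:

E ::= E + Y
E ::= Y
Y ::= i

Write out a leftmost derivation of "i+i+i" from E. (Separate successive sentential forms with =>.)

E => E+Y => E+Y+Y => Y+Y+Y => i+Y+Y => i+i+Y => i+i+i

E => E+Y   [E ::= E + Y]
E+Y => E+Y+Y   [E ::= E + Y]
E+Y+Y => Y+Y+Y   [E ::= Y]
Y+Y+Y => i+Y+Y   [Y ::= i]
i+Y+Y => i+i+Y   [Y ::= i]
i+i+Y => i+i+i   [Y ::= i]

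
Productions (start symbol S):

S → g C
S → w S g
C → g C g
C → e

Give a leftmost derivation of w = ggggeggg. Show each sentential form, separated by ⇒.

S ⇒ gC ⇒ ggCg ⇒ gggCgg ⇒ ggggCggg ⇒ ggggeggg

S ⇒ gC   [S → g C]
gC ⇒ ggCg   [C → g C g]
ggCg ⇒ gggCgg   [C → g C g]
gggCgg ⇒ ggggCggg   [C → g C g]
ggggCggg ⇒ ggggeggg   [C → e]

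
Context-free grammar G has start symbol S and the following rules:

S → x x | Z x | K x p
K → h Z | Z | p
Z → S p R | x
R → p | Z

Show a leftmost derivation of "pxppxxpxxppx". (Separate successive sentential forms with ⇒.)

S ⇒ Zx ⇒ SpRx ⇒ ZxpRx ⇒ SpRxpRx ⇒ KxppRxpRx ⇒ pxppRxpRx ⇒ pxppZxpRx ⇒ pxppxxpRx ⇒ pxppxxpZx ⇒ pxppxxpSpRx ⇒ pxppxxpxxpRx ⇒ pxppxxpxxppx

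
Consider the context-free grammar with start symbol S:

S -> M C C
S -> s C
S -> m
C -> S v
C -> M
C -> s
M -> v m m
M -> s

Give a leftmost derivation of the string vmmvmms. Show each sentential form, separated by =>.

S=>MCC=>vmmCC=>vmmMC=>vmmvmmC=>vmmvmmM=>vmmvmms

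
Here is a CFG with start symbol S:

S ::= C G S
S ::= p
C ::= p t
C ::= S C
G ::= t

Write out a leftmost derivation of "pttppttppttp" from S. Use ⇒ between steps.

S ⇒ CGS   [S ::= C G S]
CGS ⇒ SCGS   [C ::= S C]
SCGS ⇒ CGSCGS   [S ::= C G S]
CGSCGS ⇒ SCGSCGS   [C ::= S C]
SCGSCGS ⇒ CGSCGSCGS   [S ::= C G S]
CGSCGSCGS ⇒ ptGSCGSCGS   [C ::= p t]
ptGSCGSCGS ⇒ pttSCGSCGS   [G ::= t]
pttSCGSCGS ⇒ pttpCGSCGS   [S ::= p]
pttpCGSCGS ⇒ pttpptGSCGS   [C ::= p t]
pttpptGSCGS ⇒ pttppttSCGS   [G ::= t]
pttppttSCGS ⇒ pttppttpCGS   [S ::= p]
pttppttpCGS ⇒ pttppttpptGS   [C ::= p t]
pttppttpptGS ⇒ pttppttppttS   [G ::= t]
pttppttppttS ⇒ pttppttppttp   [S ::= p]

S⇒CGS⇒SCGS⇒CGSCGS⇒SCGSCGS⇒CGSCGSCGS⇒ptGSCGSCGS⇒pttSCGSCGS⇒pttpCGSCGS⇒pttpptGSCGS⇒pttppttSCGS⇒pttppttpCGS⇒pttppttpptGS⇒pttppttppttS⇒pttppttppttp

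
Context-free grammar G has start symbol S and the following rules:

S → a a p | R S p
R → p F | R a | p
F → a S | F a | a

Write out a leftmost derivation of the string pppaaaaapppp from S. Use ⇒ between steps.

S⇒RSp⇒pSp⇒pRSpp⇒ppSpp⇒ppRSppp⇒pppFSppp⇒pppFaSppp⇒pppFaaSppp⇒pppaaaSppp⇒pppaaaaapppp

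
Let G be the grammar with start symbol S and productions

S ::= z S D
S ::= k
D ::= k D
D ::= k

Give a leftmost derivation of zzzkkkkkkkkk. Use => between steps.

S=>zSD=>zzSDD=>zzzSDDD=>zzzkDDD=>zzzkkDDD=>zzzkkkDDD=>zzzkkkkDDD=>zzzkkkkkDDD=>zzzkkkkkkDD=>zzzkkkkkkkDD=>zzzkkkkkkkkD=>zzzkkkkkkkkk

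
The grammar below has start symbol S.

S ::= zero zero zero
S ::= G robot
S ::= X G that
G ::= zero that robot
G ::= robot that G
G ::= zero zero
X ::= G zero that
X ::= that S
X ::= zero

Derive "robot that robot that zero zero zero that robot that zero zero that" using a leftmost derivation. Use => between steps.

S => X G that   [S ::= X G that]
X G that => G zero that G that   [X ::= G zero that]
G zero that G that => robot that G zero that G that   [G ::= robot that G]
robot that G zero that G that => robot that robot that G zero that G that   [G ::= robot that G]
robot that robot that G zero that G that => robot that robot that zero zero zero that G that   [G ::= zero zero]
robot that robot that zero zero zero that G that => robot that robot that zero zero zero that robot that G that   [G ::= robot that G]
robot that robot that zero zero zero that robot that G that => robot that robot that zero zero zero that robot that zero zero that   [G ::= zero zero]

S => X G that => G zero that G that => robot that G zero that G that => robot that robot that G zero that G that => robot that robot that zero zero zero that G that => robot that robot that zero zero zero that robot that G that => robot that robot that zero zero zero that robot that zero zero that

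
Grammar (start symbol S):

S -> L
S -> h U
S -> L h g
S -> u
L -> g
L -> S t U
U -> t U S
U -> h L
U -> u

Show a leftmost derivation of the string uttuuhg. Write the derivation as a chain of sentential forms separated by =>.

S => Lhg => StUhg => utUhg => uttUShg => uttuShg => uttuuhg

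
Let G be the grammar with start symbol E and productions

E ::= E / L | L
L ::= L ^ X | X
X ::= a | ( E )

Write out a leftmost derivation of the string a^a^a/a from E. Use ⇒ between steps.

E⇒E/L⇒L/L⇒L^X/L⇒L^X^X/L⇒X^X^X/L⇒a^X^X/L⇒a^a^X/L⇒a^a^a/L⇒a^a^a/X⇒a^a^a/a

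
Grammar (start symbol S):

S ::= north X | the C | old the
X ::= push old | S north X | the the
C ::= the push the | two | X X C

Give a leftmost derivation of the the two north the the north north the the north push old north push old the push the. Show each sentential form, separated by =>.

S => the C => the X X C => the S north X X C => the the C north X X C => the the two north X X C => the the two north the the X C => the the two north the the S north X C => the the two north the the north X north X C => the the two north the the north S north X north X C => the the two north the the north north X north X north X C => the the two north the the north north the the north X north X C => the the two north the the north north the the north push old north X C => the the two north the the north north the the north push old north push old C => the the two north the the north north the the north push old north push old the push the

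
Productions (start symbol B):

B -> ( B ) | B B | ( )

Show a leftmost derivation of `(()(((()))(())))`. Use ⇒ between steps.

B⇒(B)⇒(BB)⇒(()B)⇒(()(B))⇒(()(BB))⇒(()((B)B))⇒(()(((B))B))⇒(()(((()))B))⇒(()(((()))(B)))⇒(()(((()))(())))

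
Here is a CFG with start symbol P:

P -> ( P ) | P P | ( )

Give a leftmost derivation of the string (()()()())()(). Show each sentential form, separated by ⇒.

P ⇒ PP ⇒ PPP ⇒ (P)PP ⇒ (PP)PP ⇒ (PPP)PP ⇒ (PPPP)PP ⇒ (()PPP)PP ⇒ (()()PP)PP ⇒ (()()()P)PP ⇒ (()()()())PP ⇒ (()()()())()P ⇒ (()()()())()()

P ⇒ PP   [P -> P P]
PP ⇒ PPP   [P -> P P]
PPP ⇒ (P)PP   [P -> ( P )]
(P)PP ⇒ (PP)PP   [P -> P P]
(PP)PP ⇒ (PPP)PP   [P -> P P]
(PPP)PP ⇒ (PPPP)PP   [P -> P P]
(PPPP)PP ⇒ (()PPP)PP   [P -> ( )]
(()PPP)PP ⇒ (()()PP)PP   [P -> ( )]
(()()PP)PP ⇒ (()()()P)PP   [P -> ( )]
(()()()P)PP ⇒ (()()()())PP   [P -> ( )]
(()()()())PP ⇒ (()()()())()P   [P -> ( )]
(()()()())()P ⇒ (()()()())()()   [P -> ( )]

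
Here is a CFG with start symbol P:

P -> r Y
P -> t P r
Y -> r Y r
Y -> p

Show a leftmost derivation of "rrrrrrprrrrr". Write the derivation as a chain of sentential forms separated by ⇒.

P ⇒ rY   [P -> r Y]
rY ⇒ rrYr   [Y -> r Y r]
rrYr ⇒ rrrYrr   [Y -> r Y r]
rrrYrr ⇒ rrrrYrrr   [Y -> r Y r]
rrrrYrrr ⇒ rrrrrYrrrr   [Y -> r Y r]
rrrrrYrrrr ⇒ rrrrrrYrrrrr   [Y -> r Y r]
rrrrrrYrrrrr ⇒ rrrrrrprrrrr   [Y -> p]

P ⇒ rY ⇒ rrYr ⇒ rrrYrr ⇒ rrrrYrrr ⇒ rrrrrYrrrr ⇒ rrrrrrYrrrrr ⇒ rrrrrrprrrrr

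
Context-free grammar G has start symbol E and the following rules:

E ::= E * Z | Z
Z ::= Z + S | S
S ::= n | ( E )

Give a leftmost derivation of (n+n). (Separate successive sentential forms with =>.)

E => Z => S => (E) => (Z) => (Z+S) => (S+S) => (n+S) => (n+n)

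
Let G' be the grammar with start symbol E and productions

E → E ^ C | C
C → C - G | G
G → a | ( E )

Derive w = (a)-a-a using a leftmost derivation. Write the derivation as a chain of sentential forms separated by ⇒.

E ⇒ C   [E → C]
C ⇒ C-G   [C → C - G]
C-G ⇒ C-G-G   [C → C - G]
C-G-G ⇒ G-G-G   [C → G]
G-G-G ⇒ (E)-G-G   [G → ( E )]
(E)-G-G ⇒ (C)-G-G   [E → C]
(C)-G-G ⇒ (G)-G-G   [C → G]
(G)-G-G ⇒ (a)-G-G   [G → a]
(a)-G-G ⇒ (a)-a-G   [G → a]
(a)-a-G ⇒ (a)-a-a   [G → a]

E⇒C⇒C-G⇒C-G-G⇒G-G-G⇒(E)-G-G⇒(C)-G-G⇒(G)-G-G⇒(a)-G-G⇒(a)-a-G⇒(a)-a-a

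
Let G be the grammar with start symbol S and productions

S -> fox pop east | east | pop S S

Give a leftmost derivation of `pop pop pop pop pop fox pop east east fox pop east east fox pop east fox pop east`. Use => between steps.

S => pop S S   [S -> pop S S]
pop S S => pop pop S S S   [S -> pop S S]
pop pop S S S => pop pop pop S S S S   [S -> pop S S]
pop pop pop S S S S => pop pop pop pop S S S S S   [S -> pop S S]
pop pop pop pop S S S S S => pop pop pop pop pop S S S S S S   [S -> pop S S]
pop pop pop pop pop S S S S S S => pop pop pop pop pop fox pop east S S S S S   [S -> fox pop east]
pop pop pop pop pop fox pop east S S S S S => pop pop pop pop pop fox pop east east S S S S   [S -> east]
pop pop pop pop pop fox pop east east S S S S => pop pop pop pop pop fox pop east east fox pop east S S S   [S -> fox pop east]
pop pop pop pop pop fox pop east east fox pop east S S S => pop pop pop pop pop fox pop east east fox pop east east S S   [S -> east]
pop pop pop pop pop fox pop east east fox pop east east S S => pop pop pop pop pop fox pop east east fox pop east east fox pop east S   [S -> fox pop east]
pop pop pop pop pop fox pop east east fox pop east east fox pop east S => pop pop pop pop pop fox pop east east fox pop east east fox pop east fox pop east   [S -> fox pop east]

S => pop S S => pop pop S S S => pop pop pop S S S S => pop pop pop pop S S S S S => pop pop pop pop pop S S S S S S => pop pop pop pop pop fox pop east S S S S S => pop pop pop pop pop fox pop east east S S S S => pop pop pop pop pop fox pop east east fox pop east S S S => pop pop pop pop pop fox pop east east fox pop east east S S => pop pop pop pop pop fox pop east east fox pop east east fox pop east S => pop pop pop pop pop fox pop east east fox pop east east fox pop east fox pop east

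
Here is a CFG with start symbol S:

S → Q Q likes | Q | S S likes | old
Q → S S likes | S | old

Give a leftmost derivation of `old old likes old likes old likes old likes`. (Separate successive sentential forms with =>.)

S => Q => S S likes => Q Q likes S likes => S S likes Q likes S likes => Q Q likes S likes Q likes S likes => old Q likes S likes Q likes S likes => old old likes S likes Q likes S likes => old old likes old likes Q likes S likes => old old likes old likes old likes S likes => old old likes old likes old likes old likes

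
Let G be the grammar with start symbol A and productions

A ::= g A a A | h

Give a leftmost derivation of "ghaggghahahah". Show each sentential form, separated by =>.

A => gAaA   [A ::= g A a A]
gAaA => ghaA   [A ::= h]
ghaA => ghagAaA   [A ::= g A a A]
ghagAaA => ghaggAaAaA   [A ::= g A a A]
ghaggAaAaA => ghagggAaAaAaA   [A ::= g A a A]
ghagggAaAaAaA => ghaggghaAaAaA   [A ::= h]
ghaggghaAaAaA => ghaggghahaAaA   [A ::= h]
ghaggghahaAaA => ghaggghahahaA   [A ::= h]
ghaggghahahaA => ghaggghahahah   [A ::= h]

A => gAaA => ghaA => ghagAaA => ghaggAaAaA => ghagggAaAaAaA => ghaggghaAaAaA => ghaggghahaAaA => ghaggghahahaA => ghaggghahahah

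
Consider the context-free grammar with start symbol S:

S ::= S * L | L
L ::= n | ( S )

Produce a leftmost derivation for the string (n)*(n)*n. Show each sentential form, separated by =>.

S => S*L => S*L*L => L*L*L => (S)*L*L => (L)*L*L => (n)*L*L => (n)*(S)*L => (n)*(L)*L => (n)*(n)*L => (n)*(n)*n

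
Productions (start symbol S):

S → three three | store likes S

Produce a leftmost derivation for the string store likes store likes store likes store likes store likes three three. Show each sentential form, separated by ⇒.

S ⇒ store likes S   [S → store likes S]
store likes S ⇒ store likes store likes S   [S → store likes S]
store likes store likes S ⇒ store likes store likes store likes S   [S → store likes S]
store likes store likes store likes S ⇒ store likes store likes store likes store likes S   [S → store likes S]
store likes store likes store likes store likes S ⇒ store likes store likes store likes store likes store likes S   [S → store likes S]
store likes store likes store likes store likes store likes S ⇒ store likes store likes store likes store likes store likes three three   [S → three three]

S ⇒ store likes S ⇒ store likes store likes S ⇒ store likes store likes store likes S ⇒ store likes store likes store likes store likes S ⇒ store likes store likes store likes store likes store likes S ⇒ store likes store likes store likes store likes store likes three three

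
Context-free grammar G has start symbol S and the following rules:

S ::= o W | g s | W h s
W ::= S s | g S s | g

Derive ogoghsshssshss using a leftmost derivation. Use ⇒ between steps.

S ⇒ oW   [S ::= o W]
oW ⇒ ogSs   [W ::= g S s]
ogSs ⇒ ogWhss   [S ::= W h s]
ogWhss ⇒ ogSshss   [W ::= S s]
ogSshss ⇒ ogoWshss   [S ::= o W]
ogoWshss ⇒ ogoSsshss   [W ::= S s]
ogoSsshss ⇒ ogoWhssshss   [S ::= W h s]
ogoWhssshss ⇒ ogoSshssshss   [W ::= S s]
ogoSshssshss ⇒ ogoWhsshssshss   [S ::= W h s]
ogoWhsshssshss ⇒ ogoghsshssshss   [W ::= g]

S⇒oW⇒ogSs⇒ogWhss⇒ogSshss⇒ogoWshss⇒ogoSsshss⇒ogoWhssshss⇒ogoSshssshss⇒ogoWhsshssshss⇒ogoghsshssshss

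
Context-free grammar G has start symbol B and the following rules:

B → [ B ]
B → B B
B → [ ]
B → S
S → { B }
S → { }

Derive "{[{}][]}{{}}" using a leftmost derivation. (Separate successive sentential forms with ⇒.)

B⇒BB⇒SB⇒{B}B⇒{BB}B⇒{[B]B}B⇒{[S]B}B⇒{[{}]B}B⇒{[{}][]}B⇒{[{}][]}S⇒{[{}][]}{B}⇒{[{}][]}{S}⇒{[{}][]}{{}}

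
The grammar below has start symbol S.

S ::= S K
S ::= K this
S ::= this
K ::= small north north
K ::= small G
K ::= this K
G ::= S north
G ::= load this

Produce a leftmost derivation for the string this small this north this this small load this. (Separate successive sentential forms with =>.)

S => S K => K this K => this K this K => this small G this K => this small S north this K => this small this north this K => this small this north this this K => this small this north this this small G => this small this north this this small load this

S => S K   [S ::= S K]
S K => K this K   [S ::= K this]
K this K => this K this K   [K ::= this K]
this K this K => this small G this K   [K ::= small G]
this small G this K => this small S north this K   [G ::= S north]
this small S north this K => this small this north this K   [S ::= this]
this small this north this K => this small this north this this K   [K ::= this K]
this small this north this this K => this small this north this this small G   [K ::= small G]
this small this north this this small G => this small this north this this small load this   [G ::= load this]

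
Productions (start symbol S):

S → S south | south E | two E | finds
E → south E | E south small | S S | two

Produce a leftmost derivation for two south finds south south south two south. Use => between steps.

S => S south => two E south => two south E south => two south S S south => two south S south S south => two south S south south S south => two south finds south south S south => two south finds south south south E south => two south finds south south south two south

S => S south   [S → S south]
S south => two E south   [S → two E]
two E south => two south E south   [E → south E]
two south E south => two south S S south   [E → S S]
two south S S south => two south S south S south   [S → S south]
two south S south S south => two south S south south S south   [S → S south]
two south S south south S south => two south finds south south S south   [S → finds]
two south finds south south S south => two south finds south south south E south   [S → south E]
two south finds south south south E south => two south finds south south south two south   [E → two]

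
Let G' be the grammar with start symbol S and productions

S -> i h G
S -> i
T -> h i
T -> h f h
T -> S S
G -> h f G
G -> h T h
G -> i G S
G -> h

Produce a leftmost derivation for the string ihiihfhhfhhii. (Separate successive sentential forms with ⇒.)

S ⇒ ihG ⇒ ihiGS ⇒ ihiiGSS ⇒ ihiihfGSS ⇒ ihiihfhThSS ⇒ ihiihfhhfhhSS ⇒ ihiihfhhfhhiS ⇒ ihiihfhhfhhii

S ⇒ ihG   [S -> i h G]
ihG ⇒ ihiGS   [G -> i G S]
ihiGS ⇒ ihiiGSS   [G -> i G S]
ihiiGSS ⇒ ihiihfGSS   [G -> h f G]
ihiihfGSS ⇒ ihiihfhThSS   [G -> h T h]
ihiihfhThSS ⇒ ihiihfhhfhhSS   [T -> h f h]
ihiihfhhfhhSS ⇒ ihiihfhhfhhiS   [S -> i]
ihiihfhhfhhiS ⇒ ihiihfhhfhhii   [S -> i]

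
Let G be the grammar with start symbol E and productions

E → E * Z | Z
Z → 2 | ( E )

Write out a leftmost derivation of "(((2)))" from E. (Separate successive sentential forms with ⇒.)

E ⇒ Z   [E → Z]
Z ⇒ (E)   [Z → ( E )]
(E) ⇒ (Z)   [E → Z]
(Z) ⇒ ((E))   [Z → ( E )]
((E)) ⇒ ((Z))   [E → Z]
((Z)) ⇒ (((E)))   [Z → ( E )]
(((E))) ⇒ (((Z)))   [E → Z]
(((Z))) ⇒ (((2)))   [Z → 2]

E ⇒ Z ⇒ (E) ⇒ (Z) ⇒ ((E)) ⇒ ((Z)) ⇒ (((E))) ⇒ (((Z))) ⇒ (((2)))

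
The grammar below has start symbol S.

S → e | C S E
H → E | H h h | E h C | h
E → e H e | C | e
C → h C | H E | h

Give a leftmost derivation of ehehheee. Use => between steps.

S => CSE => HESE => EhCESE => eHehCESE => ehehCESE => ehehhESE => ehehheSE => ehehheeE => ehehheee

S => CSE   [S → C S E]
CSE => HESE   [C → H E]
HESE => EhCESE   [H → E h C]
EhCESE => eHehCESE   [E → e H e]
eHehCESE => ehehCESE   [H → h]
ehehCESE => ehehhESE   [C → h]
ehehhESE => ehehheSE   [E → e]
ehehheSE => ehehheeE   [S → e]
ehehheeE => ehehheee   [E → e]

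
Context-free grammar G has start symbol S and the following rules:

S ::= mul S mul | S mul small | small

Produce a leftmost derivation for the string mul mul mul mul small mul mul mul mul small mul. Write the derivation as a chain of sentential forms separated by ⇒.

S ⇒ mul S mul ⇒ mul S mul small mul ⇒ mul mul S mul mul small mul ⇒ mul mul mul S mul mul mul small mul ⇒ mul mul mul mul S mul mul mul mul small mul ⇒ mul mul mul mul small mul mul mul mul small mul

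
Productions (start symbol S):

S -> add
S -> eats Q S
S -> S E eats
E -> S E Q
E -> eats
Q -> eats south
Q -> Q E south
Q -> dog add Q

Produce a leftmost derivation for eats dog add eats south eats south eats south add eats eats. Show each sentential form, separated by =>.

S => S E eats   [S -> S E eats]
S E eats => eats Q S E eats   [S -> eats Q S]
eats Q S E eats => eats dog add Q S E eats   [Q -> dog add Q]
eats dog add Q S E eats => eats dog add Q E south S E eats   [Q -> Q E south]
eats dog add Q E south S E eats => eats dog add Q E south E south S E eats   [Q -> Q E south]
eats dog add Q E south E south S E eats => eats dog add eats south E south E south S E eats   [Q -> eats south]
eats dog add eats south E south E south S E eats => eats dog add eats south eats south E south S E eats   [E -> eats]
eats dog add eats south eats south E south S E eats => eats dog add eats south eats south eats south S E eats   [E -> eats]
eats dog add eats south eats south eats south S E eats => eats dog add eats south eats south eats south add E eats   [S -> add]
eats dog add eats south eats south eats south add E eats => eats dog add eats south eats south eats south add eats eats   [E -> eats]

S => S E eats => eats Q S E eats => eats dog add Q S E eats => eats dog add Q E south S E eats => eats dog add Q E south E south S E eats => eats dog add eats south E south E south S E eats => eats dog add eats south eats south E south S E eats => eats dog add eats south eats south eats south S E eats => eats dog add eats south eats south eats south add E eats => eats dog add eats south eats south eats south add eats eats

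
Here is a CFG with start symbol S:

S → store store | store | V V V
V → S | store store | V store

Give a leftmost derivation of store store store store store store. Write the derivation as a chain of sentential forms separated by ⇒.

S ⇒ V V V ⇒ V store V V ⇒ store store store V V ⇒ store store store V store V ⇒ store store store S store V ⇒ store store store store store V ⇒ store store store store store S ⇒ store store store store store store

S ⇒ V V V   [S → V V V]
V V V ⇒ V store V V   [V → V store]
V store V V ⇒ store store store V V   [V → store store]
store store store V V ⇒ store store store V store V   [V → V store]
store store store V store V ⇒ store store store S store V   [V → S]
store store store S store V ⇒ store store store store store V   [S → store]
store store store store store V ⇒ store store store store store S   [V → S]
store store store store store S ⇒ store store store store store store   [S → store]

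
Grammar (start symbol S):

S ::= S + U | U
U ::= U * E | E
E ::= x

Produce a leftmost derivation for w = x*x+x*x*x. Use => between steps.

S=>S+U=>U+U=>U*E+U=>E*E+U=>x*E+U=>x*x+U=>x*x+U*E=>x*x+U*E*E=>x*x+E*E*E=>x*x+x*E*E=>x*x+x*x*E=>x*x+x*x*x

S => S+U   [S ::= S + U]
S+U => U+U   [S ::= U]
U+U => U*E+U   [U ::= U * E]
U*E+U => E*E+U   [U ::= E]
E*E+U => x*E+U   [E ::= x]
x*E+U => x*x+U   [E ::= x]
x*x+U => x*x+U*E   [U ::= U * E]
x*x+U*E => x*x+U*E*E   [U ::= U * E]
x*x+U*E*E => x*x+E*E*E   [U ::= E]
x*x+E*E*E => x*x+x*E*E   [E ::= x]
x*x+x*E*E => x*x+x*x*E   [E ::= x]
x*x+x*x*E => x*x+x*x*x   [E ::= x]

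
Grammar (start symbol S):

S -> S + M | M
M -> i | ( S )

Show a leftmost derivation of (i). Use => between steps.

S => M => (S) => (M) => (i)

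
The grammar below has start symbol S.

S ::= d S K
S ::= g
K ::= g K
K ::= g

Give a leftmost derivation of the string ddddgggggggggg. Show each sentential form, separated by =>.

S => dSK   [S ::= d S K]
dSK => ddSKK   [S ::= d S K]
ddSKK => dddSKKK   [S ::= d S K]
dddSKKK => ddddSKKKK   [S ::= d S K]
ddddSKKKK => ddddgKKKK   [S ::= g]
ddddgKKKK => ddddggKKKK   [K ::= g K]
ddddggKKKK => ddddgggKKKK   [K ::= g K]
ddddgggKKKK => ddddggggKKK   [K ::= g]
ddddggggKKK => ddddgggggKKK   [K ::= g K]
ddddgggggKKK => ddddggggggKKK   [K ::= g K]
ddddggggggKKK => ddddgggggggKKK   [K ::= g K]
ddddgggggggKKK => ddddggggggggKK   [K ::= g]
ddddggggggggKK => ddddgggggggggK   [K ::= g]
ddddgggggggggK => ddddgggggggggg   [K ::= g]

S => dSK => ddSKK => dddSKKK => ddddSKKKK => ddddgKKKK => ddddggKKKK => ddddgggKKKK => ddddggggKKK => ddddgggggKKK => ddddggggggKKK => ddddgggggggKKK => ddddggggggggKK => ddddgggggggggK => ddddgggggggggg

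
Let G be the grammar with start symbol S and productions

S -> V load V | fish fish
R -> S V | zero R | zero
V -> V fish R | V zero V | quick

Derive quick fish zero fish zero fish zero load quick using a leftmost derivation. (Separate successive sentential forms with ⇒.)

S ⇒ V load V ⇒ V fish R load V ⇒ V fish R fish R load V ⇒ V fish R fish R fish R load V ⇒ quick fish R fish R fish R load V ⇒ quick fish zero fish R fish R load V ⇒ quick fish zero fish zero fish R load V ⇒ quick fish zero fish zero fish zero load V ⇒ quick fish zero fish zero fish zero load quick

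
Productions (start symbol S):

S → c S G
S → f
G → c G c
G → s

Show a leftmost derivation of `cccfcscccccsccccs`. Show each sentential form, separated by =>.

S=>cSG=>ccSGG=>cccSGGG=>cccfGGG=>cccfcGcGG=>cccfcscGG=>cccfcsccGcG=>cccfcscccGccG=>cccfcsccccGcccG=>cccfcscccccGccccG=>cccfcscccccsccccG=>cccfcscccccsccccs

S => cSG   [S → c S G]
cSG => ccSGG   [S → c S G]
ccSGG => cccSGGG   [S → c S G]
cccSGGG => cccfGGG   [S → f]
cccfGGG => cccfcGcGG   [G → c G c]
cccfcGcGG => cccfcscGG   [G → s]
cccfcscGG => cccfcsccGcG   [G → c G c]
cccfcsccGcG => cccfcscccGccG   [G → c G c]
cccfcscccGccG => cccfcsccccGcccG   [G → c G c]
cccfcsccccGcccG => cccfcscccccGccccG   [G → c G c]
cccfcscccccGccccG => cccfcscccccsccccG   [G → s]
cccfcscccccsccccG => cccfcscccccsccccs   [G → s]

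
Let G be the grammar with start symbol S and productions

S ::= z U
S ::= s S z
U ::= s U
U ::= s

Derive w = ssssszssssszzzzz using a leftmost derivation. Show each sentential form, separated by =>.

S => sSz => ssSzz => sssSzzz => ssssSzzzz => sssssSzzzzz => ssssszUzzzzz => ssssszsUzzzzz => ssssszssUzzzzz => ssssszsssUzzzzz => ssssszssssUzzzzz => ssssszssssszzzzz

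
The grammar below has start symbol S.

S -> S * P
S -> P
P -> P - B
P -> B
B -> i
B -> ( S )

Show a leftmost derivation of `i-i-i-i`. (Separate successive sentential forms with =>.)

S => P => P-B => P-B-B => P-B-B-B => B-B-B-B => i-B-B-B => i-i-B-B => i-i-i-B => i-i-i-i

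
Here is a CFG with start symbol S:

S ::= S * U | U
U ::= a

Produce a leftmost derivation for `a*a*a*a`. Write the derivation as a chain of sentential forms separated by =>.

S => S*U   [S ::= S * U]
S*U => S*U*U   [S ::= S * U]
S*U*U => S*U*U*U   [S ::= S * U]
S*U*U*U => U*U*U*U   [S ::= U]
U*U*U*U => a*U*U*U   [U ::= a]
a*U*U*U => a*a*U*U   [U ::= a]
a*a*U*U => a*a*a*U   [U ::= a]
a*a*a*U => a*a*a*a   [U ::= a]

S => S*U => S*U*U => S*U*U*U => U*U*U*U => a*U*U*U => a*a*U*U => a*a*a*U => a*a*a*a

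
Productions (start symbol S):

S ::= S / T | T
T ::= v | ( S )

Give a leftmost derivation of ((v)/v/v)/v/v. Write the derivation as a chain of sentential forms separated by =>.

S => S/T => S/T/T => T/T/T => (S)/T/T => (S/T)/T/T => (S/T/T)/T/T => (T/T/T)/T/T => ((S)/T/T)/T/T => ((T)/T/T)/T/T => ((v)/T/T)/T/T => ((v)/v/T)/T/T => ((v)/v/v)/T/T => ((v)/v/v)/v/T => ((v)/v/v)/v/v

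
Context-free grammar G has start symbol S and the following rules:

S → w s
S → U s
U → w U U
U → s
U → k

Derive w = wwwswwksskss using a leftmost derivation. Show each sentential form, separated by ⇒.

S ⇒ Us ⇒ wUUs ⇒ wwUUUs ⇒ wwwUUUUs ⇒ wwwsUUUs ⇒ wwwswUUUUs ⇒ wwwswwUUUUUs ⇒ wwwswwkUUUUs ⇒ wwwswwksUUUs ⇒ wwwswwkssUUs ⇒ wwwswwksskUs ⇒ wwwswwksskss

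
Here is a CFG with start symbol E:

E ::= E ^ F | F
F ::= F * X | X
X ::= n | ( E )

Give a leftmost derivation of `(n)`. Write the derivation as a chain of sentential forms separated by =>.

E => F   [E ::= F]
F => X   [F ::= X]
X => (E)   [X ::= ( E )]
(E) => (F)   [E ::= F]
(F) => (X)   [F ::= X]
(X) => (n)   [X ::= n]

E => F => X => (E) => (F) => (X) => (n)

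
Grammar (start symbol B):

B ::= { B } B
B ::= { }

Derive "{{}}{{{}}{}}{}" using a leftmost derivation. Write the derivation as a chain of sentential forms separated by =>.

B => {B}B   [B ::= { B } B]
{B}B => {{}}B   [B ::= { }]
{{}}B => {{}}{B}B   [B ::= { B } B]
{{}}{B}B => {{}}{{B}B}B   [B ::= { B } B]
{{}}{{B}B}B => {{}}{{{}}B}B   [B ::= { }]
{{}}{{{}}B}B => {{}}{{{}}{}}B   [B ::= { }]
{{}}{{{}}{}}B => {{}}{{{}}{}}{}   [B ::= { }]

B=>{B}B=>{{}}B=>{{}}{B}B=>{{}}{{B}B}B=>{{}}{{{}}B}B=>{{}}{{{}}{}}B=>{{}}{{{}}{}}{}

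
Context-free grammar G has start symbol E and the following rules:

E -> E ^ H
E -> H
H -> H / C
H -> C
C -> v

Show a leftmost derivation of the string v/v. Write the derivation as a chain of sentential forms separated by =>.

E => H => H/C => C/C => v/C => v/v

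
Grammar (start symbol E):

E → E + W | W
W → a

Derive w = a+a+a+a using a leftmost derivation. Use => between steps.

E => E+W => E+W+W => E+W+W+W => W+W+W+W => a+W+W+W => a+a+W+W => a+a+a+W => a+a+a+a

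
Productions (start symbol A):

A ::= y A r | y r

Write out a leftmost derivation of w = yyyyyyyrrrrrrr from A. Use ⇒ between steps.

A ⇒ yAr   [A ::= y A r]
yAr ⇒ yyArr   [A ::= y A r]
yyArr ⇒ yyyArrr   [A ::= y A r]
yyyArrr ⇒ yyyyArrrr   [A ::= y A r]
yyyyArrrr ⇒ yyyyyArrrrr   [A ::= y A r]
yyyyyArrrrr ⇒ yyyyyyArrrrrr   [A ::= y A r]
yyyyyyArrrrrr ⇒ yyyyyyyrrrrrrr   [A ::= y r]

A ⇒ yAr ⇒ yyArr ⇒ yyyArrr ⇒ yyyyArrrr ⇒ yyyyyArrrrr ⇒ yyyyyyArrrrrr ⇒ yyyyyyyrrrrrrr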